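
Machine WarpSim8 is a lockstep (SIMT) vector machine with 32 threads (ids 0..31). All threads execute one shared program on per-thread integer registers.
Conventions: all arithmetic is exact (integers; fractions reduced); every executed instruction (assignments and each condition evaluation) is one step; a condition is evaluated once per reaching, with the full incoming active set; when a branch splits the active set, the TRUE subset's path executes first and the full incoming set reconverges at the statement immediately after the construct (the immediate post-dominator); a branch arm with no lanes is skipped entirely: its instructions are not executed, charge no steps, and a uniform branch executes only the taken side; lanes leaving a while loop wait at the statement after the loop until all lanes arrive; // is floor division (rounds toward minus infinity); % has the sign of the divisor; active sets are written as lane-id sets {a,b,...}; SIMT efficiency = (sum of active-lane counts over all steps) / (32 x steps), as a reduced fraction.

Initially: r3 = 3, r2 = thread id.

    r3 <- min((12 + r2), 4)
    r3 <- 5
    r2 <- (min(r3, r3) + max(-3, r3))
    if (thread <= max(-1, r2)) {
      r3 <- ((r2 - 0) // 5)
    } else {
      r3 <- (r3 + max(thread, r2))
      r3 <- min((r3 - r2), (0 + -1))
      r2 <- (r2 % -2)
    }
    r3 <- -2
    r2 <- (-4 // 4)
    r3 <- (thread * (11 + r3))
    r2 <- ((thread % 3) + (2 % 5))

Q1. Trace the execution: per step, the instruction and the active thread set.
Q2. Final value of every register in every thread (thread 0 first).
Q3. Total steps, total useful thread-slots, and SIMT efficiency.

step 0: r3 <- min((12 + r2), 4)      {0,1,2,3,4,5,6,7,8,9,10,11,12,13,14,15,16,17,18,19,20,21,22,23,24,25,26,27,28,29,30,31}
step 1: r3 <- 5                      {0,1,2,3,4,5,6,7,8,9,10,11,12,13,14,15,16,17,18,19,20,21,22,23,24,25,26,27,28,29,30,31}
step 2: r2 <- (min(r3, r3) + max(-3, r3)) {0,1,2,3,4,5,6,7,8,9,10,11,12,13,14,15,16,17,18,19,20,21,22,23,24,25,26,27,28,29,30,31}
step 3: eval (thread <= max(-1, r2)) {0,1,2,3,4,5,6,7,8,9,10,11,12,13,14,15,16,17,18,19,20,21,22,23,24,25,26,27,28,29,30,31}
step 4: r3 <- ((r2 - 0) // 5)        {0,1,2,3,4,5,6,7,8,9,10}
step 5: r3 <- (r3 + max(thread, r2)) {11,12,13,14,15,16,17,18,19,20,21,22,23,24,25,26,27,28,29,30,31}
step 6: r3 <- min((r3 - r2), (0 + -1)) {11,12,13,14,15,16,17,18,19,20,21,22,23,24,25,26,27,28,29,30,31}
step 7: r2 <- (r2 % -2)              {11,12,13,14,15,16,17,18,19,20,21,22,23,24,25,26,27,28,29,30,31}
step 8: r3 <- -2                     {0,1,2,3,4,5,6,7,8,9,10,11,12,13,14,15,16,17,18,19,20,21,22,23,24,25,26,27,28,29,30,31}
step 9: r2 <- (-4 // 4)              {0,1,2,3,4,5,6,7,8,9,10,11,12,13,14,15,16,17,18,19,20,21,22,23,24,25,26,27,28,29,30,31}
step 10: r3 <- (thread * (11 + r3))   {0,1,2,3,4,5,6,7,8,9,10,11,12,13,14,15,16,17,18,19,20,21,22,23,24,25,26,27,28,29,30,31}
step 11: r2 <- ((thread % 3) + (2 % 5)) {0,1,2,3,4,5,6,7,8,9,10,11,12,13,14,15,16,17,18,19,20,21,22,23,24,25,26,27,28,29,30,31}

Answer: 12 steps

r3: 0,9,18,27,36,45,54,63,72,81,90,99,108,117,126,135,144,153,162,171,180,189,198,207,216,225,234,243,252,261,270,279
r2: 2,3,4,2,3,4,2,3,4,2,3,4,2,3,4,2,3,4,2,3,4,2,3,4,2,3,4,2,3,4,2,3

steps = 12; useful = 330; efficiency = 330/384 = 55/64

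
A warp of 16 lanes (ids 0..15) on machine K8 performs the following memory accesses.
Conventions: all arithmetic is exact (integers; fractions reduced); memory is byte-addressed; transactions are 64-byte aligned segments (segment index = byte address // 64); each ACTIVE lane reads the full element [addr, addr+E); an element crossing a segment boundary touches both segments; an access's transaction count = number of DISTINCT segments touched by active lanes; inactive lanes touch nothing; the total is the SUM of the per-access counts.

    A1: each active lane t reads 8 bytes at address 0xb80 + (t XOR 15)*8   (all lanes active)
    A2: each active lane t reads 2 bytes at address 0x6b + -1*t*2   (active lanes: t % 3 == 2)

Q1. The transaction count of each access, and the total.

A1: 2 transactions
A2: 1 transaction

Answer: 2,1; total 3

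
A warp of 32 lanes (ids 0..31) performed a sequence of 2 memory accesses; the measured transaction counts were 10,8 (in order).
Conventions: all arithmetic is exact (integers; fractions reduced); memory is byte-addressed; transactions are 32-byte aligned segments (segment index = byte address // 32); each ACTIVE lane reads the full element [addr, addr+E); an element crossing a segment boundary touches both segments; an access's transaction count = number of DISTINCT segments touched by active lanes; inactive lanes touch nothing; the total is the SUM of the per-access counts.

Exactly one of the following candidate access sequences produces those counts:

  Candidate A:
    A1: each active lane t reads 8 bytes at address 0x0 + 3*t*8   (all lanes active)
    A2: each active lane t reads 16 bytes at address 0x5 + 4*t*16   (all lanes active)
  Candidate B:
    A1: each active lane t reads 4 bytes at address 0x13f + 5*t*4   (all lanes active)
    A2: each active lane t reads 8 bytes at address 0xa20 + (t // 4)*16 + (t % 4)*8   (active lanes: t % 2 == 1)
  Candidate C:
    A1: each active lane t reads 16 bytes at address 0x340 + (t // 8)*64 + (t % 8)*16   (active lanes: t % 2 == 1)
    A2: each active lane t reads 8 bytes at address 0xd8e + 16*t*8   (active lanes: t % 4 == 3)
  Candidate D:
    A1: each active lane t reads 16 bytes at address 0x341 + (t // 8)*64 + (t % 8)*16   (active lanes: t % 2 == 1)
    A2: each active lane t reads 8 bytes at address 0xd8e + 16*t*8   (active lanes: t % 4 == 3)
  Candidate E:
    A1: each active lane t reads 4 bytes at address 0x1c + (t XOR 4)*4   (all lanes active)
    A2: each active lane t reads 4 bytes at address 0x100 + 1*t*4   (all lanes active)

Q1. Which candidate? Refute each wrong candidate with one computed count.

A: A1 gives 24 transactions, not 10
B: A1 gives 21 transactions, not 10
D: A1 gives 11 transactions, not 10
E: A1 gives 5 transactions, not 10
C: all counts match (10,8)

Answer: C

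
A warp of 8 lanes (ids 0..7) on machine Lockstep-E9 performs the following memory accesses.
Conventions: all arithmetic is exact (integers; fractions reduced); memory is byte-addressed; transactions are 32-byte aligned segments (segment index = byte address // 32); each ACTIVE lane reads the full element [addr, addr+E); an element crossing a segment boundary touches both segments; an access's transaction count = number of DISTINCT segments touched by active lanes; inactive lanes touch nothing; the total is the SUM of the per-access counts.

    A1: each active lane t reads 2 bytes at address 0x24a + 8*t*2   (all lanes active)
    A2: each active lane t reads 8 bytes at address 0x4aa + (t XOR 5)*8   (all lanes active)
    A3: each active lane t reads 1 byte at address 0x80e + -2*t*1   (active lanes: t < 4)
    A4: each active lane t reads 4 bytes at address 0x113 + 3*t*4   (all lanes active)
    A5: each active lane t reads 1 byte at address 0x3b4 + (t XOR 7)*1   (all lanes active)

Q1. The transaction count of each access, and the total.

A1: 4 transactions
A2: 3 transactions
A3: 1 transaction
A4: 4 transactions
A5: 1 transaction

Answer: 4,3,1,4,1; total 13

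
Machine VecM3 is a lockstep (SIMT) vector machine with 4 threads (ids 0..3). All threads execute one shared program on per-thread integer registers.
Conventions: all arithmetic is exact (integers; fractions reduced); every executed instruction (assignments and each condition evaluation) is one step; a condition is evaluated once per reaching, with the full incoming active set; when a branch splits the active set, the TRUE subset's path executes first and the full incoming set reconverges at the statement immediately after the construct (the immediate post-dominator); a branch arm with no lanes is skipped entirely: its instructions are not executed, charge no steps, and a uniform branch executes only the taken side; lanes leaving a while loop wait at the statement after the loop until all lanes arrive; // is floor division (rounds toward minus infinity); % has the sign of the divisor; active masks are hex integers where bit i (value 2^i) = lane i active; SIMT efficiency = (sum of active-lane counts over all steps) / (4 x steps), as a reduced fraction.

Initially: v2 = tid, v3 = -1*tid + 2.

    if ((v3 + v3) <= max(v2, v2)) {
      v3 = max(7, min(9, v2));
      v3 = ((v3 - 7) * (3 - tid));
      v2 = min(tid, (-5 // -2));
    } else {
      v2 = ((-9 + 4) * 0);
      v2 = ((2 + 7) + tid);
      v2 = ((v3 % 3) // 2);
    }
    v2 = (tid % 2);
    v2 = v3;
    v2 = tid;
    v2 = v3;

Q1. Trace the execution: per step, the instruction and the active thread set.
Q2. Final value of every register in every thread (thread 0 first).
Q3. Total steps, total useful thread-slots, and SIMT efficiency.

step 0: eval ((v3 + v3) <= max(v2, v2)) 0xf
step 1: v3 <- max(7, min(9, v2))     0xc
step 2: v3 <- ((v3 - 7) * (3 - tid)) 0xc
step 3: v2 <- min(tid, (-5 // -2))   0xc
step 4: v2 <- ((-9 + 4) * 0)         0x3
step 5: v2 <- ((2 + 7) + tid)        0x3
step 6: v2 <- ((v3 % 3) // 2)        0x3
step 7: v2 <- (tid % 2)              0xf
step 8: v2 <- v3                     0xf
step 9: v2 <- tid                    0xf
step 10: v2 <- v3                     0xf

Answer: 11 steps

v2: 2,1,0,0
v3: 2,1,0,0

steps = 11; useful = 32; efficiency = 32/44 = 8/11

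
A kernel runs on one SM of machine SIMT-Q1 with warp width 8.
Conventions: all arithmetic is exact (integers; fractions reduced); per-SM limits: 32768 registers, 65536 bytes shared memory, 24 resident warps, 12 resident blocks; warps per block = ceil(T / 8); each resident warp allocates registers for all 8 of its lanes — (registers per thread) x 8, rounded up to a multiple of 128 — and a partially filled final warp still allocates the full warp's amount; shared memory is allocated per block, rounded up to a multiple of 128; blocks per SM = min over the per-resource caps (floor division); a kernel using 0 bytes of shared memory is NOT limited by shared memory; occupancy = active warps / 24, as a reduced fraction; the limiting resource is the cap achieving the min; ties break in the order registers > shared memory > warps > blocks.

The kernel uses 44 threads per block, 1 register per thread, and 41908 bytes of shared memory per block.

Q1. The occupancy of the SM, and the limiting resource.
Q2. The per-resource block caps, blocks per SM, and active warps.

Answer: occupancy 1/4, limited by shared memory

registers: 42 blocks
shared memory: 1 block
warps: 4 blocks
blocks: 12 blocks

Answer: 1 block, 6 active warps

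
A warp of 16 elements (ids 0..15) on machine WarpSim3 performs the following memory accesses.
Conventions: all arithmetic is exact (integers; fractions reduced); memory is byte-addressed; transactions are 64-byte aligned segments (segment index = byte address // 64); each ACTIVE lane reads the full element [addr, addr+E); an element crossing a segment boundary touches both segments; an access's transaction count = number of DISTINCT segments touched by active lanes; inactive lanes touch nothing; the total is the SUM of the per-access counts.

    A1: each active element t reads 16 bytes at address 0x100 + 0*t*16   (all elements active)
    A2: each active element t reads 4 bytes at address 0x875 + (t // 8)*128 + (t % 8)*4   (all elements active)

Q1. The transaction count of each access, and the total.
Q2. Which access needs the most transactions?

A1: 1 transaction
A2: 4 transactions

Answer: 1,4; total 5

Answer: A2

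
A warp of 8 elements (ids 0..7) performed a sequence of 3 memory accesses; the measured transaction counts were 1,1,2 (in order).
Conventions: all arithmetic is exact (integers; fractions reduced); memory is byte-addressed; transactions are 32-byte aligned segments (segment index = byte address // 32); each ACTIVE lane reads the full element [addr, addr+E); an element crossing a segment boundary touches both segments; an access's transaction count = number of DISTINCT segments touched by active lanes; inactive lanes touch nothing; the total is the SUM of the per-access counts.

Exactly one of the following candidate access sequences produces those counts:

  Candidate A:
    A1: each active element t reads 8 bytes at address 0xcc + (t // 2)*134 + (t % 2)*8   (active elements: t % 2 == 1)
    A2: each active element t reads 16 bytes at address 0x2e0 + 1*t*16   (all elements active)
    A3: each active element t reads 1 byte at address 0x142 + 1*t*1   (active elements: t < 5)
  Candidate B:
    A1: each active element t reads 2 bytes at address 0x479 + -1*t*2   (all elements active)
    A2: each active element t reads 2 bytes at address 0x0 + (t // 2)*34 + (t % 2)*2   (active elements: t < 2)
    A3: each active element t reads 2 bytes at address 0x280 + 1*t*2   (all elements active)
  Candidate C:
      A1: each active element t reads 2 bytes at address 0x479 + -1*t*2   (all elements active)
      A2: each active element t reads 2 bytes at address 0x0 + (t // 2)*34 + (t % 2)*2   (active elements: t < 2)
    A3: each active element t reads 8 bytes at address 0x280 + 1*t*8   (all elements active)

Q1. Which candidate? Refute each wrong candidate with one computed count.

A: A1 gives 5 transactions, not 1
B: A3 gives 1 transaction, not 2
C: all counts match (1,1,2)

Answer: C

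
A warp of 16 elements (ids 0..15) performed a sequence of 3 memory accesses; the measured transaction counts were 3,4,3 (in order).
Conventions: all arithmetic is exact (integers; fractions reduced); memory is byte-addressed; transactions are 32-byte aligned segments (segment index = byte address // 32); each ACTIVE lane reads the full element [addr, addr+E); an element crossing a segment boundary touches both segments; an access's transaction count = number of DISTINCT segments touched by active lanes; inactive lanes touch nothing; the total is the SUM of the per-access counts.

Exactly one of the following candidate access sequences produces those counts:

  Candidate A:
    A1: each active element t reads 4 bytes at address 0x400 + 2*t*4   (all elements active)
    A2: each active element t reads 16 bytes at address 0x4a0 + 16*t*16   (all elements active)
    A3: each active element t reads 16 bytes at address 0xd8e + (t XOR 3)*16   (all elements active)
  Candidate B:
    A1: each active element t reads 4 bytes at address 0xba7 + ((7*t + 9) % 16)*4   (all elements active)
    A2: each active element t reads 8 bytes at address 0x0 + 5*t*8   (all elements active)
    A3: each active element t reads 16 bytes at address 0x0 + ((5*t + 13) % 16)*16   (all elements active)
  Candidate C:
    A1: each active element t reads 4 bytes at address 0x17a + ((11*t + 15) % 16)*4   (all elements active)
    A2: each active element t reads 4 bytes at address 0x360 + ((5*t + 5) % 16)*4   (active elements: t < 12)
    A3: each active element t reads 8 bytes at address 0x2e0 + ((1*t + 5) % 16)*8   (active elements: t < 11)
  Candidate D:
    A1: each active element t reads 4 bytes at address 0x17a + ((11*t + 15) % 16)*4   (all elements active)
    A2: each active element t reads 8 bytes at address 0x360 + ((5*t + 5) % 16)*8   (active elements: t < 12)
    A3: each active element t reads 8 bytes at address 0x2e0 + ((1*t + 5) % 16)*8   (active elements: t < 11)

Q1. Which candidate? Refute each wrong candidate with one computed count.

A: A1 gives 4 transactions, not 3
B: A2 gives 16 transactions, not 4
C: A2 gives 2 transactions, not 4
D: all counts match (3,4,3)

Answer: D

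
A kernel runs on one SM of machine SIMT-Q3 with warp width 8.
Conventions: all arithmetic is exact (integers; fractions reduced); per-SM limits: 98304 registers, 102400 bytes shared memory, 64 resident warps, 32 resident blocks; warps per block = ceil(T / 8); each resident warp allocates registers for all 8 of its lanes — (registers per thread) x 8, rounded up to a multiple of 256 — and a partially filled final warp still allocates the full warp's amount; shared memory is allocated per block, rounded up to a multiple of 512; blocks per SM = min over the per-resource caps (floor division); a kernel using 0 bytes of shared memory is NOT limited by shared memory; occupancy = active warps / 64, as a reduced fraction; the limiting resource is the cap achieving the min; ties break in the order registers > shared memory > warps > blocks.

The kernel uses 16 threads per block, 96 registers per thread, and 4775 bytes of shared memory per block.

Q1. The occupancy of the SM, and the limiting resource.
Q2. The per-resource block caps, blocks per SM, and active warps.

Answer: occupancy 5/8, limited by shared memory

registers: 64 blocks
shared memory: 20 blocks
warps: 32 blocks
blocks: 32 blocks

Answer: 20 blocks, 40 active warps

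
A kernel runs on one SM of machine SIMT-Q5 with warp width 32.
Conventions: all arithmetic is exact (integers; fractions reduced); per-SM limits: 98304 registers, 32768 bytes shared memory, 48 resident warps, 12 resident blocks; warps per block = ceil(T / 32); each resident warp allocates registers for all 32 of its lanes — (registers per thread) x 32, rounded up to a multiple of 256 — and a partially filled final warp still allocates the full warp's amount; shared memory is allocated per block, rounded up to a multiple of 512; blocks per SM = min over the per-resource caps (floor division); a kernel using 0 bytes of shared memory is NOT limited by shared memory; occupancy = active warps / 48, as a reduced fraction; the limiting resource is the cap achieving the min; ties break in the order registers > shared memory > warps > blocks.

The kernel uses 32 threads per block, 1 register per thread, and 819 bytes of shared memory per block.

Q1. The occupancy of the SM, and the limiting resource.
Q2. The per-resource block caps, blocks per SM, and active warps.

Answer: occupancy 1/4, limited by blocks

registers: 384 blocks
shared memory: 32 blocks
warps: 48 blocks
blocks: 12 blocks

Answer: 12 blocks, 12 active warps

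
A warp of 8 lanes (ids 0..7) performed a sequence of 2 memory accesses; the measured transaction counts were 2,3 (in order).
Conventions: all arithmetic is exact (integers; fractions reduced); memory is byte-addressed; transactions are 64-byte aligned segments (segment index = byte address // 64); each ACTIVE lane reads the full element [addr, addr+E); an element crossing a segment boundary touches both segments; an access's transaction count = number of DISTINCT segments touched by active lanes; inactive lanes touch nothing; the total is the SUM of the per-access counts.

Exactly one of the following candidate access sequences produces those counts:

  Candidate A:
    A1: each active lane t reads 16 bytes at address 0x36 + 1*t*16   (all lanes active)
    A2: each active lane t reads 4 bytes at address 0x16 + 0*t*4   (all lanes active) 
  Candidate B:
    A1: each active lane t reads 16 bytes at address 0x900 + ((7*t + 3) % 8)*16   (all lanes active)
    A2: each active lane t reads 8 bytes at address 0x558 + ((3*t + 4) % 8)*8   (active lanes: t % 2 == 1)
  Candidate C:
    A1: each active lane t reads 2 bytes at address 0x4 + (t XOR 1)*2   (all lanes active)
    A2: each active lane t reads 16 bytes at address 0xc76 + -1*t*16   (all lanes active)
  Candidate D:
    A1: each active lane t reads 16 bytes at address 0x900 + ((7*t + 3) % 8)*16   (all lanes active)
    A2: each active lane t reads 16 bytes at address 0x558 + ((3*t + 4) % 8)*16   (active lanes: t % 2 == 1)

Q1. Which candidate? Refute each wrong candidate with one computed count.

A: A1 gives 3 transactions, not 2
B: A2 gives 2 transactions, not 3
C: A1 gives 1 transaction, not 2
D: all counts match (2,3)

Answer: D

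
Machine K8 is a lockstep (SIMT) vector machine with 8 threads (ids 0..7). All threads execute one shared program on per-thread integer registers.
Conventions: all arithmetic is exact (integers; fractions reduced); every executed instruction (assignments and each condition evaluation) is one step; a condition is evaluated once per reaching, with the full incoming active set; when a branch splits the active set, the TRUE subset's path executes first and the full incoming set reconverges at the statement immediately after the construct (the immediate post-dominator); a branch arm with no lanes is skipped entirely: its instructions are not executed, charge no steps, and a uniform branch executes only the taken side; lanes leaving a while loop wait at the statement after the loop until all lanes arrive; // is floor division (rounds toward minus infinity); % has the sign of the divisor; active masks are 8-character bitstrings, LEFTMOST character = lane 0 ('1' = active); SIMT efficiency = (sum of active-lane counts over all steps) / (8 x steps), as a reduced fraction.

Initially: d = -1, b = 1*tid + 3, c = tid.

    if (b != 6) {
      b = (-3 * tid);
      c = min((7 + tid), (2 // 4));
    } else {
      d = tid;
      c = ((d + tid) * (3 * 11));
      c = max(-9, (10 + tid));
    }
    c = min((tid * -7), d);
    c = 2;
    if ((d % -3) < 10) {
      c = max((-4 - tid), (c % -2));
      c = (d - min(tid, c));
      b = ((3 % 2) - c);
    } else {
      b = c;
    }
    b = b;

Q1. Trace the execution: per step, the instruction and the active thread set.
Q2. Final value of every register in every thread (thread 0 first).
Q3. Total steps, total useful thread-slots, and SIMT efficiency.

step 0: eval (b != 6)                11111111
step 1: b <- (-3 * tid)              11101111
step 2: c <- min((7 + tid), (2 // 4)) 11101111
step 3: d <- tid                     00010000
step 4: c <- ((d + tid) * (3 * 11))  00010000
step 5: c <- max(-9, (10 + tid))     00010000
step 6: c <- min((tid * -7), d)      11111111
step 7: c <- 2                       11111111
step 8: eval ((d % -3) < 10)         11111111
step 9: c <- max((-4 - tid), (c % -2)) 11111111
step 10: c <- (d - min(tid, c))       11111111
step 11: b <- ((3 % 2) - c)           11111111
step 12: b <- b                       11111111

Answer: 13 steps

d: -1,-1,-1,3,-1,-1,-1,-1
b: 2,2,2,-2,2,2,2,2
c: -1,-1,-1,3,-1,-1,-1,-1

steps = 13; useful = 81; efficiency = 81/104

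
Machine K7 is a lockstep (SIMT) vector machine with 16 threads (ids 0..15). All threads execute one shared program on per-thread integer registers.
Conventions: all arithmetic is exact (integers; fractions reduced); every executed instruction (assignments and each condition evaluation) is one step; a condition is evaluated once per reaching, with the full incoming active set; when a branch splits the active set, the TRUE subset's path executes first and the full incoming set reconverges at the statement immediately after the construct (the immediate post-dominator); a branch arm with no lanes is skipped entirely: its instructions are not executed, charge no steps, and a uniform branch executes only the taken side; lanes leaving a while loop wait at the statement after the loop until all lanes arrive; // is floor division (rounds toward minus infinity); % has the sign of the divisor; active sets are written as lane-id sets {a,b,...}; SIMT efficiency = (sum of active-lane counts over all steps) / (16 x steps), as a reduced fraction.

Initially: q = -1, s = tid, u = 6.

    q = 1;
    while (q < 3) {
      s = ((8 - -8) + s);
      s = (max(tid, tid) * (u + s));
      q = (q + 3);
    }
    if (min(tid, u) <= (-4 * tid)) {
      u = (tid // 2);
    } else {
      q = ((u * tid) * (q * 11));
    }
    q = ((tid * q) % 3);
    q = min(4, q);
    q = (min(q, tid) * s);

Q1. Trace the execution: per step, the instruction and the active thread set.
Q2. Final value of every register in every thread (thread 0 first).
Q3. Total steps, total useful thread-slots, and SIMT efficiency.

step 0: q <- 1                       {0,1,2,3,4,5,6,7,8,9,10,11,12,13,14,15}
step 1: eval (q < 3)                 {0,1,2,3,4,5,6,7,8,9,10,11,12,13,14,15}
step 2: s <- ((8 - -8) + s)          {0,1,2,3,4,5,6,7,8,9,10,11,12,13,14,15}
step 3: s <- (max(tid, tid) * (u + s)) {0,1,2,3,4,5,6,7,8,9,10,11,12,13,14,15}
step 4: q <- (q + 3)                 {0,1,2,3,4,5,6,7,8,9,10,11,12,13,14,15}
step 5: eval (q < 3)                 {0,1,2,3,4,5,6,7,8,9,10,11,12,13,14,15}
step 6: eval (min(tid, u) <= (-4 * tid)) {0,1,2,3,4,5,6,7,8,9,10,11,12,13,14,15}
step 7: u <- (tid // 2)              {0}
step 8: q <- ((u * tid) * (q * 11))  {1,2,3,4,5,6,7,8,9,10,11,12,13,14,15}
step 9: q <- ((tid * q) % 3)         {0,1,2,3,4,5,6,7,8,9,10,11,12,13,14,15}
step 10: q <- min(4, q)               {0,1,2,3,4,5,6,7,8,9,10,11,12,13,14,15}
step 11: q <- (min(q, tid) * s)       {0,1,2,3,4,5,6,7,8,9,10,11,12,13,14,15}

Answer: 12 steps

q: 0,0,0,0,0,0,0,0,0,0,0,0,0,0,0,0
s: 0,23,48,75,104,135,168,203,240,279,320,363,408,455,504,555
u: 0,6,6,6,6,6,6,6,6,6,6,6,6,6,6,6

steps = 12; useful = 176; efficiency = 176/192 = 11/12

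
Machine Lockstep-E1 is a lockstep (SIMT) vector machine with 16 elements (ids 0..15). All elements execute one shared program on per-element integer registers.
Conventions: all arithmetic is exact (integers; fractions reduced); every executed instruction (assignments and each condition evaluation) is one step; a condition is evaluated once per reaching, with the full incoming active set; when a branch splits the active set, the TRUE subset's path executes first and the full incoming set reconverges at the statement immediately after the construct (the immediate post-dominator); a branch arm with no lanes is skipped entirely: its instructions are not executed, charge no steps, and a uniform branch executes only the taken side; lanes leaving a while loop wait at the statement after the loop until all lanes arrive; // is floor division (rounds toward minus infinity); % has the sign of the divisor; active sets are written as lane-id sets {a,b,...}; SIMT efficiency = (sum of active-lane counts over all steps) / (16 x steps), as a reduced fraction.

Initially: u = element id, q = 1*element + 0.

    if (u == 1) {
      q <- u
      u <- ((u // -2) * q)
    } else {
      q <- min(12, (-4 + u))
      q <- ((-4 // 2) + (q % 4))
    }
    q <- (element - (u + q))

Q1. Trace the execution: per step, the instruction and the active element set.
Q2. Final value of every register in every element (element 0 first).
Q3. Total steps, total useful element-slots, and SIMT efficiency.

step 0: eval (u == 1)                {0,1,2,3,4,5,6,7,8,9,10,11,12,13,14,15}
step 1: q <- u                       {1}
step 2: u <- ((u // -2) * q)         {1}
step 3: q <- min(12, (-4 + u))       {0,2,3,4,5,6,7,8,9,10,11,12,13,14,15}
step 4: q <- ((-4 // 2) + (q % 4))   {0,2,3,4,5,6,7,8,9,10,11,12,13,14,15}
step 5: q <- (element - (u + q))     {0,1,2,3,4,5,6,7,8,9,10,11,12,13,14,15}

Answer: 6 steps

u: 0,-1,2,3,4,5,6,7,8,9,10,11,12,13,14,15
q: 2,1,0,-1,2,1,0,-1,2,1,0,-1,2,1,0,-1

steps = 6; useful = 64; efficiency = 64/96 = 2/3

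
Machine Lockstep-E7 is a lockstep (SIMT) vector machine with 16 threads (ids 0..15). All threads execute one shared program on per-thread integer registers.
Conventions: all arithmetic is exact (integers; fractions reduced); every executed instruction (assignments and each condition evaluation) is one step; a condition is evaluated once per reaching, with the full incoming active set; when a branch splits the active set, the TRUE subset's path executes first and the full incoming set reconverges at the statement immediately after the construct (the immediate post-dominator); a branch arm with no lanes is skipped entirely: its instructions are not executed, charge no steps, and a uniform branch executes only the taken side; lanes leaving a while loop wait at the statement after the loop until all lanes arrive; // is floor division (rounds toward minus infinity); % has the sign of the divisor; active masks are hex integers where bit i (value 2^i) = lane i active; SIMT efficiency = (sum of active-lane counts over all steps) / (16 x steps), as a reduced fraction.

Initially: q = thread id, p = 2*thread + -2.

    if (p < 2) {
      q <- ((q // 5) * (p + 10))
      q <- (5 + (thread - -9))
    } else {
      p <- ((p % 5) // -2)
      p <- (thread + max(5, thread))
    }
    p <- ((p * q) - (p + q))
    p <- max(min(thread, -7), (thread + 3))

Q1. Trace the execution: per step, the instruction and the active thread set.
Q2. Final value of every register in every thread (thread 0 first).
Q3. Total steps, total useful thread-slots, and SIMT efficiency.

step 0: eval (p < 2)                 0xffff
step 1: q <- ((q // 5) * (p + 10))   0x0003
step 2: q <- (5 + (thread - -9))     0x0003
step 3: p <- ((p % 5) // -2)         0xfffc
step 4: p <- (thread + max(5, thread)) 0xfffc
step 5: p <- ((p * q) - (p + q))     0xffff
step 6: p <- max(min(thread, -7), (thread + 3)) 0xffff

Answer: 7 steps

q: 14,15,2,3,4,5,6,7,8,9,10,11,12,13,14,15
p: 3,4,5,6,7,8,9,10,11,12,13,14,15,16,17,18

steps = 7; useful = 80; efficiency = 80/112 = 5/7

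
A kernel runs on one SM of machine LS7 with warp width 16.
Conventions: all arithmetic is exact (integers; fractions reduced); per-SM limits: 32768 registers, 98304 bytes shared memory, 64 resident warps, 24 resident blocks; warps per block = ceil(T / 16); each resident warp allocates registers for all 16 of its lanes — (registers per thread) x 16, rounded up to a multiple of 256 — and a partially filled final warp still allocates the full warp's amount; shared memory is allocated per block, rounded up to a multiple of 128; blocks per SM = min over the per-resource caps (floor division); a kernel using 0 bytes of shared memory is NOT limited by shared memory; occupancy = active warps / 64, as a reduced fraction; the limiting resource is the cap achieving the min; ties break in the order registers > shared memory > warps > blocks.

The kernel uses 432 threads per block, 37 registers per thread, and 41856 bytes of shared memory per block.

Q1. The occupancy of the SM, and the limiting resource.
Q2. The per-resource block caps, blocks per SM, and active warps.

Answer: occupancy 27/64, limited by registers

registers: 1 block
shared memory: 2 blocks
warps: 2 blocks
blocks: 24 blocks

Answer: 1 block, 27 active warps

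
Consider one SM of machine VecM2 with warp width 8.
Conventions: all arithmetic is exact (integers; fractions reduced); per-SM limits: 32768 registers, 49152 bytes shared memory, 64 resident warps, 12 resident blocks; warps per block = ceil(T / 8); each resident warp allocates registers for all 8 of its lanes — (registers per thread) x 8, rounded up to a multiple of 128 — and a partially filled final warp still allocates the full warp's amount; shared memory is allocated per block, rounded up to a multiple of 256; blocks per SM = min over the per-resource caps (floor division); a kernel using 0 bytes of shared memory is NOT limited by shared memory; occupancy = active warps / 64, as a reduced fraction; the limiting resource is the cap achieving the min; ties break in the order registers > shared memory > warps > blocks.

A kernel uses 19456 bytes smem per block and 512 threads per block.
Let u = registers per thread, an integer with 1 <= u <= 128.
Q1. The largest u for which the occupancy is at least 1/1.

Answer: u = 64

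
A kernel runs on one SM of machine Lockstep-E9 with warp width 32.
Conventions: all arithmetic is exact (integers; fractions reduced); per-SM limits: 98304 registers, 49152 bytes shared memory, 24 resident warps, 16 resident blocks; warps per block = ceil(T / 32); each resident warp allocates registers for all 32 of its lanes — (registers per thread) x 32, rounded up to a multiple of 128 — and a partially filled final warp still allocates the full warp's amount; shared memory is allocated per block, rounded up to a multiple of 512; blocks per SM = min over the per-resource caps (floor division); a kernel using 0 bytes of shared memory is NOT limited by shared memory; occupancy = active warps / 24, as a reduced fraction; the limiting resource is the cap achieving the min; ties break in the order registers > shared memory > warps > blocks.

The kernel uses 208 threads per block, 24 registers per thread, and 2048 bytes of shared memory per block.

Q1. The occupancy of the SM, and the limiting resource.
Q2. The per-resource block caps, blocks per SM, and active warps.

Answer: occupancy 7/8, limited by warps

registers: 18 blocks
shared memory: 24 blocks
warps: 3 blocks
blocks: 16 blocks

Answer: 3 blocks, 21 active warps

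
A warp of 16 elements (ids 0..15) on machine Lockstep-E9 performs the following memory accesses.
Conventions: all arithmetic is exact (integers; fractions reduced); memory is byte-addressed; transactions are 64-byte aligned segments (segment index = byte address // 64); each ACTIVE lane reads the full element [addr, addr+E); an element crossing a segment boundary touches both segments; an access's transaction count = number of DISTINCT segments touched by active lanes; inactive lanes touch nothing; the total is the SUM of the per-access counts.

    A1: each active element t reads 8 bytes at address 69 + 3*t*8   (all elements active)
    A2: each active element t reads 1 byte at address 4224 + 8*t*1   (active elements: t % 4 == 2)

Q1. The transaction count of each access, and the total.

A1: 6 transactions
A2: 2 transactions

Answer: 6,2; total 8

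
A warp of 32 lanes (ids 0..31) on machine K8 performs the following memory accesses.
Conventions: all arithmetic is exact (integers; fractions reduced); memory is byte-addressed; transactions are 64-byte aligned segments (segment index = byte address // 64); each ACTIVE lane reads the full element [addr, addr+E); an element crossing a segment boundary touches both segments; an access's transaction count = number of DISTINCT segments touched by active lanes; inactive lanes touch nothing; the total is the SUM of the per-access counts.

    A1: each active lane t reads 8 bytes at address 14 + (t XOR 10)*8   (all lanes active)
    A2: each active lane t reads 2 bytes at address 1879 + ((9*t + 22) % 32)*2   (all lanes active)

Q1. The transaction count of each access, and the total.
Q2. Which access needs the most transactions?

A1: 5 transactions
A2: 2 transactions

Answer: 5,2; total 7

Answer: A1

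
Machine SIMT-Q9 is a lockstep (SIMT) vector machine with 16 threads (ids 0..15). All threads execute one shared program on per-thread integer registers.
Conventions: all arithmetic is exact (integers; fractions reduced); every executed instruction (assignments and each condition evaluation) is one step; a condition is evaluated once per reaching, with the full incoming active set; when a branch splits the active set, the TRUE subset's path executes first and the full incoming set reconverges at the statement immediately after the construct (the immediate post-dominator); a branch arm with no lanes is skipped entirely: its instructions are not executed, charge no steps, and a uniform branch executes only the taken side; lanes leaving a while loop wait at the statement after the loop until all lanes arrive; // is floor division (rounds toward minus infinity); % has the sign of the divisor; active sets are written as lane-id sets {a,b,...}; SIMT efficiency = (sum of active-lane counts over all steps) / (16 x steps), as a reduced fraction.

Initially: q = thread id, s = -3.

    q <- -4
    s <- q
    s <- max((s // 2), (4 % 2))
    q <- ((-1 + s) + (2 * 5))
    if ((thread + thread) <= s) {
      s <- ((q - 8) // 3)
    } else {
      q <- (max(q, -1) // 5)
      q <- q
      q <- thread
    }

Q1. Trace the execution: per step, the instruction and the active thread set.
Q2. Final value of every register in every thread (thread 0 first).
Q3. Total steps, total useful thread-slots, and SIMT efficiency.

step 0: q <- -4                      {0,1,2,3,4,5,6,7,8,9,10,11,12,13,14,15}
step 1: s <- q                       {0,1,2,3,4,5,6,7,8,9,10,11,12,13,14,15}
step 2: s <- max((s // 2), (4 % 2))  {0,1,2,3,4,5,6,7,8,9,10,11,12,13,14,15}
step 3: q <- ((-1 + s) + (2 * 5))    {0,1,2,3,4,5,6,7,8,9,10,11,12,13,14,15}
step 4: eval ((thread + thread) <= s) {0,1,2,3,4,5,6,7,8,9,10,11,12,13,14,15}
step 5: s <- ((q - 8) // 3)          {0}
step 6: q <- (max(q, -1) // 5)       {1,2,3,4,5,6,7,8,9,10,11,12,13,14,15}
step 7: q <- q                       {1,2,3,4,5,6,7,8,9,10,11,12,13,14,15}
step 8: q <- thread                  {1,2,3,4,5,6,7,8,9,10,11,12,13,14,15}

Answer: 9 steps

q: 9,1,2,3,4,5,6,7,8,9,10,11,12,13,14,15
s: 0,0,0,0,0,0,0,0,0,0,0,0,0,0,0,0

steps = 9; useful = 126; efficiency = 126/144 = 7/8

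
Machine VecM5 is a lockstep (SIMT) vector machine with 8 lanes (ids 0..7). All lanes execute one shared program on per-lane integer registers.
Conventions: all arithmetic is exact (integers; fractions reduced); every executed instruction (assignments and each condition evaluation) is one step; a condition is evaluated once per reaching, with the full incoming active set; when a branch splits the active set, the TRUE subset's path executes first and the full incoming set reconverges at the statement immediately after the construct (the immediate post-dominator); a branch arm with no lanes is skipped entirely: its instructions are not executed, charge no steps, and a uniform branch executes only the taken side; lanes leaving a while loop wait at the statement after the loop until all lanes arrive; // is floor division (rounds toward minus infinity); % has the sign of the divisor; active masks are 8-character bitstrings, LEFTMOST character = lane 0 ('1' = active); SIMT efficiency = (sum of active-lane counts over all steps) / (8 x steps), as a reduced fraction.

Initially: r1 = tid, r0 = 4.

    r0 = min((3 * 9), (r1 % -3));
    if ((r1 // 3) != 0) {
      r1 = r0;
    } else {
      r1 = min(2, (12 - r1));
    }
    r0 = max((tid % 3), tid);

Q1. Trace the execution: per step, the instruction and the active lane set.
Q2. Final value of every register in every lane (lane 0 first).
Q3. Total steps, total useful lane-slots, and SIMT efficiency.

step 0: r0 <- min((3 * 9), (r1 % -3)) 11111111
step 1: eval ((r1 // 3) != 0)        11111111
step 2: r1 <- r0                     00011111
step 3: r1 <- min(2, (12 - r1))      11100000
step 4: r0 <- max((tid % 3), tid)    11111111

Answer: 5 steps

r1: 2,2,2,0,-2,-1,0,-2
r0: 0,1,2,3,4,5,6,7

steps = 5; useful = 32; efficiency = 32/40 = 4/5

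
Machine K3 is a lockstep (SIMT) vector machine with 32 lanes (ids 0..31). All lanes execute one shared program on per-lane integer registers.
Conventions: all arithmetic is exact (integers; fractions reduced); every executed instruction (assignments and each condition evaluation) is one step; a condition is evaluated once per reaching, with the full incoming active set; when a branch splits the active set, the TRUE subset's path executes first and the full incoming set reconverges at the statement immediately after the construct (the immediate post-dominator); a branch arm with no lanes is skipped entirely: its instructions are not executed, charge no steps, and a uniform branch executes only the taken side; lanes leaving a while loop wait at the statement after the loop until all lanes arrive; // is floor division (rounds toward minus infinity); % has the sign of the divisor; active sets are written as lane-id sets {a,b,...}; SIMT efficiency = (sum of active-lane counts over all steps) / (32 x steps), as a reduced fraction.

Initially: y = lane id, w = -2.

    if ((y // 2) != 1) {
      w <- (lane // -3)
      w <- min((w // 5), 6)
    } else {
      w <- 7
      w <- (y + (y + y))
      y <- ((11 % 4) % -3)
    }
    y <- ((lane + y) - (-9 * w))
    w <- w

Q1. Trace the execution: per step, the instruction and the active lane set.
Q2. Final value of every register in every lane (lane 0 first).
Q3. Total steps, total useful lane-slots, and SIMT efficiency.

step 0: eval ((y // 2) != 1)         {0,1,2,3,4,5,6,7,8,9,10,11,12,13,14,15,16,17,18,19,20,21,22,23,24,25,26,27,28,29,30,31}
step 1: w <- (lane // -3)            {0,1,4,5,6,7,8,9,10,11,12,13,14,15,16,17,18,19,20,21,22,23,24,25,26,27,28,29,30,31}
step 2: w <- min((w // 5), 6)        {0,1,4,5,6,7,8,9,10,11,12,13,14,15,16,17,18,19,20,21,22,23,24,25,26,27,28,29,30,31}
step 3: w <- 7                       {2,3}
step 4: w <- (y + (y + y))           {2,3}
step 5: y <- ((11 % 4) % -3)         {2,3}
step 6: y <- ((lane + y) - (-9 * w)) {0,1,2,3,4,5,6,7,8,9,10,11,12,13,14,15,16,17,18,19,20,21,22,23,24,25,26,27,28,29,30,31}
step 7: w <- w                       {0,1,2,3,4,5,6,7,8,9,10,11,12,13,14,15,16,17,18,19,20,21,22,23,24,25,26,27,28,29,30,31}

Answer: 8 steps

y: 0,-7,56,84,-1,1,3,5,7,9,11,13,15,17,19,21,14,16,18,20,22,24,26,28,30,32,34,36,38,40,42,35
w: 0,-1,6,9,-1,-1,-1,-1,-1,-1,-1,-1,-1,-1,-1,-1,-2,-2,-2,-2,-2,-2,-2,-2,-2,-2,-2,-2,-2,-2,-2,-3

steps = 8; useful = 162; efficiency = 162/256 = 81/128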